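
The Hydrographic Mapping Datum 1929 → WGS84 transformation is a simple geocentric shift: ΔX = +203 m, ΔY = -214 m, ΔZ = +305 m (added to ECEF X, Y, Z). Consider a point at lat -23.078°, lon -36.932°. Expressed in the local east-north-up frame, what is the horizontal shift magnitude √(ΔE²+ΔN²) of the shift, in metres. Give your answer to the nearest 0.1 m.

397.6 m

At φ = -23.078°, λ = -36.932°: sin φ = -0.391984, cos φ = 0.919972, sin λ = -0.600867, cos λ = 0.799349.
ΔE = −sin λ·ΔX + cos λ·ΔY = −(-0.600867)·(203) + (0.799349)·(-214) = -49.08 m.
ΔN = −sin φ cos λ·ΔX − sin φ sin λ·ΔY + cos φ·ΔZ = −(-0.391984)(0.799349)(203) − (-0.391984)(-0.600867)(-214) + (0.919972)(305) = 394.60 m.
Horizontal magnitude = √(ΔE² + ΔN²) = √((-49.08)² + 394.60²) = 397.64 m.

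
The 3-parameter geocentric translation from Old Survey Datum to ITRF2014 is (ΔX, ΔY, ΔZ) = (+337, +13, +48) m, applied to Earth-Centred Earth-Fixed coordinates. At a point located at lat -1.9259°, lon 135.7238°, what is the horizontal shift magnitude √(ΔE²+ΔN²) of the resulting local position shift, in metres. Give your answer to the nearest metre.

At φ = -1.9259°, λ = 135.7238°: sin φ = -0.033607, cos φ = 0.999435, sin λ = 0.698118, cos λ = -0.715983.
ΔE = −sin λ·ΔX + cos λ·ΔY = −(0.698118)·(337) + (-0.715983)·(13) = -244.57 m.
ΔN = −sin φ cos λ·ΔX − sin φ sin λ·ΔY + cos φ·ΔZ = −(-0.033607)(-0.715983)(337) − (-0.033607)(0.698118)(13) + (0.999435)(48) = 40.17 m.
Horizontal magnitude = √(ΔE² + ΔN²) = √((-244.57)² + 40.17²) = 247.85 m.

248 m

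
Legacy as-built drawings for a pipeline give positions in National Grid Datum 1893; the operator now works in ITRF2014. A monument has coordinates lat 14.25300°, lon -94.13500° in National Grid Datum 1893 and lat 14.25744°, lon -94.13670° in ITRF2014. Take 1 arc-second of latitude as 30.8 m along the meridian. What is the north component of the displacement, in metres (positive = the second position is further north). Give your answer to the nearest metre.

Δφ = 14.25744° − 14.25300° = +0.00444°; Δλ = -94.13670° − -94.13500° = -0.00170°.
1° of latitude = 3600 × 30.80 = 110880 m.
ΔN = Δφ × 110880 = 492.3 m; ΔE = Δλ × 110880 × cos(14.25300°) = -0.00170 × 110880 × 0.969218 = -182.7 m.

ΔN = 492 m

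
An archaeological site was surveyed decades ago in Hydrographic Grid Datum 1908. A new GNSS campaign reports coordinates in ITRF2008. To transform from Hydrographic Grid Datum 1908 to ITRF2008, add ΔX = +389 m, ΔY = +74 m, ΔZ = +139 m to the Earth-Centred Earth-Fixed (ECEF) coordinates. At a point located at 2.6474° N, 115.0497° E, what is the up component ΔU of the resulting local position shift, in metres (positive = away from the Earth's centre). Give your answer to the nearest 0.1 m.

At φ = 2.6474°, λ = 115.0497°: sin φ = 0.046189, cos φ = 0.998933, sin λ = 0.905941, cos λ = -0.423404.
ΔU = cos φ cos λ·ΔX + cos φ sin λ·ΔY + sin φ·ΔZ = (0.998933)(-0.423404)(389) + (0.998933)(0.905941)(74) + (0.046189)(139) = -91.14 m.

ΔU = -91.1 m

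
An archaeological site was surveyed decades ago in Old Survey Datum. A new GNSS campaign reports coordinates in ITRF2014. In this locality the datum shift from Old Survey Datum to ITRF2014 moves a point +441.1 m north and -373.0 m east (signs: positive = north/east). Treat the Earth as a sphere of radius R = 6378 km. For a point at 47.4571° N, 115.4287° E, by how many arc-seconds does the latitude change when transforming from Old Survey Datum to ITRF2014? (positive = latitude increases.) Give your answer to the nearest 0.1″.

Δφ = 14.3″

On a sphere of radius R, 1 rad of latitude = R, so Δφ = ΔN / R = 441.1 / 6378000 = 6.9160e-05 rad = 14.265″.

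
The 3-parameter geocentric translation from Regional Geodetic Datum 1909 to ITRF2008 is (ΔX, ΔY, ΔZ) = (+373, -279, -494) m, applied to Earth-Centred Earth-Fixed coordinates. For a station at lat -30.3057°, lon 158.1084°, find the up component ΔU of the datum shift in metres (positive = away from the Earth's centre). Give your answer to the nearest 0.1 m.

The local up (radial) axis is (cos φ cos λ, cos φ sin λ, sin φ), giving ΔU = -298.807 − 89.810 + 249.279 = -139.34 m.

ΔU = -139.3 m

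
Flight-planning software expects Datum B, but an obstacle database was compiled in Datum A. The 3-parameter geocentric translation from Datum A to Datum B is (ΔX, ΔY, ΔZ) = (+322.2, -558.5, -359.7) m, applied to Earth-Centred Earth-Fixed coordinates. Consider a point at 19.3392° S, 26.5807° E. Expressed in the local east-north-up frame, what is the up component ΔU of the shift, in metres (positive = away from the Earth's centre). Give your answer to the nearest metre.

At φ = -19.3392°, λ = 26.5807°: sin φ = -0.331160, cos φ = 0.943575, sin λ = 0.447458, cos λ = 0.894305.
ΔU = cos φ cos λ·ΔX + cos φ sin λ·ΔY + sin φ·ΔZ = (0.943575)(0.894305)(322.2) + (0.943575)(0.447458)(-558.5) + (-0.331160)(-359.7) = 155.20 m.

ΔU = 155 m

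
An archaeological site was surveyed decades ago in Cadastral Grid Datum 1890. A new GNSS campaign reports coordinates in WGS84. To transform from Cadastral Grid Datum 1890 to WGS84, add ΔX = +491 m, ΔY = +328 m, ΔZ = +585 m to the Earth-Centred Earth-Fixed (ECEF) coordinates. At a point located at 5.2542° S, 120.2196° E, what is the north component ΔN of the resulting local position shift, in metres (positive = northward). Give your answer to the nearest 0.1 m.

ΔN = 585.9 m

The local north axis is (−sin φ cos λ, −sin φ sin λ, cos φ), giving ΔN = -22.631 + 25.955 + 582.542 = 585.87 m.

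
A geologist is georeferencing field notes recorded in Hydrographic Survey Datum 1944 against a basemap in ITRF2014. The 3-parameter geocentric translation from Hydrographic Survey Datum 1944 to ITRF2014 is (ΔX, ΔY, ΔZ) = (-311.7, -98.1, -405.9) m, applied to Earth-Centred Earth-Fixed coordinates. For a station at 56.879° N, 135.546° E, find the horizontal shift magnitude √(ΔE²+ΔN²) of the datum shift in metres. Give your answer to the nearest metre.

454 m

The local east axis at (φ, λ) is (−sin λ, cos λ, 0), so ΔE = −sin(135.546°)·(-311.7) + cos(135.546°)·(-98.1) = 288.32 m.
The local north axis is (−sin φ cos λ, −sin φ sin λ, cos φ), giving ΔN = -186.344 + 57.540 − 221.787 = -350.59 m.
Horizontal magnitude = √(ΔE² + ΔN²) = √(288.32² + (-350.59)²) = 453.92 m.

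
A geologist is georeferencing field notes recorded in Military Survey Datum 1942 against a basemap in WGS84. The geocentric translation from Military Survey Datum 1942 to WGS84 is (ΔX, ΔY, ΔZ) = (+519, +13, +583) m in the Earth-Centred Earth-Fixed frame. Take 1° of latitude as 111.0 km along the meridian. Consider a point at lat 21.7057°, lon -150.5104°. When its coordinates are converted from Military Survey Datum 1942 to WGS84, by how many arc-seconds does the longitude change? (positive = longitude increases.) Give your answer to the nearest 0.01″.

Δλ = 8.52″

sin φ = 0.369839, cos φ = 0.929096, sin λ = -0.492266, cos λ = -0.870445.
East component: ΔE = −sin λ·ΔX + cos λ·ΔY = −(-0.492266)(519) + (-0.870445)(13) = 244.17 m.
1° of latitude spans 111000 m; at latitude φ, 1° of longitude spans that × cos φ = 103129.6 m, so Δλ = 244.17 / 103129.6 × 3600 = 8.523″.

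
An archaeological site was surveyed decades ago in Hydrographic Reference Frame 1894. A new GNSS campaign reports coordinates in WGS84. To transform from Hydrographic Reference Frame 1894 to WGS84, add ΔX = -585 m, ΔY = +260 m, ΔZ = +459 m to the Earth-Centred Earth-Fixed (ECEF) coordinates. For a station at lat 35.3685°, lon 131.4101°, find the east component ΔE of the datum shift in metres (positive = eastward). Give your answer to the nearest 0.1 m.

The local east axis at (φ, λ) is (−sin λ, cos λ, 0), so ΔE = −sin(131.4101°)·(-585) + cos(131.4101°)·260 = 266.77 m.

ΔE = 266.8 m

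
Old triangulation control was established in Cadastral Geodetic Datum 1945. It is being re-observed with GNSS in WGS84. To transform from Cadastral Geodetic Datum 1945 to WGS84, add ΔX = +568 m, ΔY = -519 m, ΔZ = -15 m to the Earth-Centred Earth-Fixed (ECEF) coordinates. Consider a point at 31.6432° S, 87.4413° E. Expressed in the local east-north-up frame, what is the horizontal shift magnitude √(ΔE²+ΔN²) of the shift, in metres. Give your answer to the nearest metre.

The local east axis at (φ, λ) is (−sin λ, cos λ, 0), so ΔE = −sin(87.4413°)·568 + cos(87.4413°)·(-519) = -590.60 m.
The local north axis is (−sin φ cos λ, −sin φ sin λ, cos φ), giving ΔN = 13.303 − 272.010 − 12.770 = -271.48 m.
Horizontal magnitude = √(ΔE² + ΔN²) = √((-590.60)² + (-271.48)²) = 650.01 m.

650 m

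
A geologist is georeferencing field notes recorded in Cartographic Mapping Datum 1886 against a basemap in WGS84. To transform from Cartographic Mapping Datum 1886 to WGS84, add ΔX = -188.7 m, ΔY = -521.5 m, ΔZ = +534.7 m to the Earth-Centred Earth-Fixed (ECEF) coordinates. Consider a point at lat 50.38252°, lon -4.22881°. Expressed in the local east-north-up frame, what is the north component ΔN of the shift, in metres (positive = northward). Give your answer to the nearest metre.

At φ = 50.38252°, λ = -4.22881°: sin φ = 0.770319, cos φ = 0.637659, sin λ = -0.073740, cos λ = 0.997278.
ΔN = −sin φ cos λ·ΔX − sin φ sin λ·ΔY + cos φ·ΔZ = −(0.770319)(0.997278)(-188.7) − (0.770319)(-0.073740)(-521.5) + (0.637659)(534.7) = 456.30 m.

ΔN = 456 m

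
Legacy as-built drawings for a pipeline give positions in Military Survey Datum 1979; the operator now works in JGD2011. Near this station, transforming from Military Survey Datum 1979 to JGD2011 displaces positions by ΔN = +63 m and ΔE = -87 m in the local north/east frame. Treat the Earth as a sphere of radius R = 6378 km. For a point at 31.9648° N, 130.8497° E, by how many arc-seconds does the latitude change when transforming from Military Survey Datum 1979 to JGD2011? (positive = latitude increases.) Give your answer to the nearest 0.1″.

Δφ = 2.0″

On a sphere of radius R, 1 rad of latitude = R, so Δφ = ΔN / R = 63.0 / 6378000 = 9.8777e-06 rad = 2.037″.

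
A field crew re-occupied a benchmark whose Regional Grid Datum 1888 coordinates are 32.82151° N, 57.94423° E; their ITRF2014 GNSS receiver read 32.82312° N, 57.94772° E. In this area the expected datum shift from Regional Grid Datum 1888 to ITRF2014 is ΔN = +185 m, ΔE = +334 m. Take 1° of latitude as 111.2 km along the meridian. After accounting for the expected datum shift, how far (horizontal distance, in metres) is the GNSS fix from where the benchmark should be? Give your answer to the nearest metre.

10 m

Observed coordinate differences: Δφ = +0.00161°, Δλ = +0.00349°.
Converting to metres (1° lat = 111200 m, cos φ = 0.840363): observed ΔN = 179.0 m, observed ΔE = 326.1 m.
Subtracting the expected shift leaves a residual of 179.0 − (185) = -6.0 m north and 326.1 − (334) = -7.9 m east.
Residual distance = √((-6.0)² + (-7.9)²) = 9.9 m.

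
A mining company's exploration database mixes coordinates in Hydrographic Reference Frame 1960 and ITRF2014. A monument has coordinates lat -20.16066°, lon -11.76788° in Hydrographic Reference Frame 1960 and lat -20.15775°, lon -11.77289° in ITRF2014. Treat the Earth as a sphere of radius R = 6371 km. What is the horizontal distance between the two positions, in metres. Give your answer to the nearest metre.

615 m

Δφ = -20.15775° − -20.16066° = +0.00291°; Δλ = -11.77289° − -11.76788° = -0.00501°.
1° along a meridian = πR/180 = 111195 m.
ΔN = Δφ × 111195 = 323.6 m; ΔE = Δλ × 111195 × cos(-20.16066°) = -0.00501 × 111195 × 0.938730 = -523.0 m.
Distance = √(ΔE² + ΔN²) = √((-523.0)² + 323.6²) = 615.0 m.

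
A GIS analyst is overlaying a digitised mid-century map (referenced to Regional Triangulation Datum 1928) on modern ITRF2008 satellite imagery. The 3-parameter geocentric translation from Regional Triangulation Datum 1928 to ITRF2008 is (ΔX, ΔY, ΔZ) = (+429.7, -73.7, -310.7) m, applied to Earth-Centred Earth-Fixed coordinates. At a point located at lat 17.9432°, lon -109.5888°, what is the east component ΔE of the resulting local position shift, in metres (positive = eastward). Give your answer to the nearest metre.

ΔE = 430 m

At φ = 17.9432°, λ = -109.5888°: sin φ = 0.308074, cos φ = 0.951362, sin λ = -0.942123, cos λ = -0.335267.
ΔE = −sin λ·ΔX + cos λ·ΔY = −(-0.942123)·(429.7) + (-0.335267)·(-73.7) = 429.54 m.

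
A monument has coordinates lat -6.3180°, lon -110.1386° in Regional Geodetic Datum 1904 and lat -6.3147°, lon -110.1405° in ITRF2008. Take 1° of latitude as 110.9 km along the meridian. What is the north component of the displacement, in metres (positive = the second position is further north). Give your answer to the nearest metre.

ΔN = 366 m

Δφ = -6.3147° − -6.3180° = +0.0033°; Δλ = -110.1405° − -110.1386° = -0.0019°.
ΔN = Δφ × 110900 = 366.0 m; ΔE = Δλ × 110900 × cos(-6.3180°) = -0.0019 × 110900 × 0.993926 = -209.4 m.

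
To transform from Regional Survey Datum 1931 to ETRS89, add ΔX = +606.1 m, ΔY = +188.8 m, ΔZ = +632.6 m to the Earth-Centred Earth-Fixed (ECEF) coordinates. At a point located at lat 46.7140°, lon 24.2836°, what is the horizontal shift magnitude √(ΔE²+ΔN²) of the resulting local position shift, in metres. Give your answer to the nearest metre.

The local east axis at (φ, λ) is (−sin λ, cos λ, 0), so ΔE = −sin(24.2836°)·606.1 + cos(24.2836°)·188.8 = -77.17 m.
The local north axis is (−sin φ cos λ, −sin φ sin λ, cos φ), giving ΔN = -402.167 − 56.521 + 433.736 = -24.95 m.
Horizontal magnitude = √(ΔE² + ΔN²) = √((-77.17)² + (-24.95)²) = 81.10 m.

81 m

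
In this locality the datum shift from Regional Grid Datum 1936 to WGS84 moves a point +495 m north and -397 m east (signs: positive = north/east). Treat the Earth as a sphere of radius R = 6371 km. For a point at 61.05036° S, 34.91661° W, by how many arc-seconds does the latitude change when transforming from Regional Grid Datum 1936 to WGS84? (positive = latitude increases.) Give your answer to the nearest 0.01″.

Δφ = 16.03″

On a sphere of radius R, 1 rad of latitude = R, so Δφ = ΔN / R = 495.0 / 6371000 = 7.7696e-05 rad = 16.026″.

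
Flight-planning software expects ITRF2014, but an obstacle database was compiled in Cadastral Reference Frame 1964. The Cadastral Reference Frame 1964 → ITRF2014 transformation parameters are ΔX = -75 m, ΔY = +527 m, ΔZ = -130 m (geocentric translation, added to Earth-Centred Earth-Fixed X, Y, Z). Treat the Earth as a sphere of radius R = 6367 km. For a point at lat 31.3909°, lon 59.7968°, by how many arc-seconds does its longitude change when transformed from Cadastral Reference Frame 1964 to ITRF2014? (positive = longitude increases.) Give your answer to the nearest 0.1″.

Δλ = 12.5″

sin φ = 0.520874, cos φ = 0.853634, sin λ = 0.864247, cos λ = 0.503068.
East component: ΔE = −sin λ·ΔX + cos λ·ΔY = −(0.864247)(-75) + (0.503068)(527) = 329.94 m.
1° of latitude spans πR/180 = 111125 m; at latitude φ, 1° of longitude spans that × cos φ = 94860.1 m, so Δλ = 329.94 / 94860.1 × 3600 = 12.521″.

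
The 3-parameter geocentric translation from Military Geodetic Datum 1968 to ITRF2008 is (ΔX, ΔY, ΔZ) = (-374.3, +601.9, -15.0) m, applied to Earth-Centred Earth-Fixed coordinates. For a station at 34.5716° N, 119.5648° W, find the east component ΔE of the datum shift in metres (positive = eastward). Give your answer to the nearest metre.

The local east axis at (φ, λ) is (−sin λ, cos λ, 0), so ΔE = −sin(-119.5648°)·(-374.3) + cos(-119.5648°)·601.9 = -622.55 m.

ΔE = -623 m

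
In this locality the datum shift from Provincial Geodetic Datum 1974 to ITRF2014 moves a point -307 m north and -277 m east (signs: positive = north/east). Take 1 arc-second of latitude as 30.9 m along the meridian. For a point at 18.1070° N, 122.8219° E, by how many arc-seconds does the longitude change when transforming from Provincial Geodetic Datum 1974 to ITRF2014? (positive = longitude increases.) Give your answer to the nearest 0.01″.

At latitude 18.1070°, cos φ = 0.950478.
1″ of longitude at this latitude = 30.90 × cos φ = 29.3698 m, so Δλ = -277.0 / 29.3698 = -9.431″.

Δλ = -9.43″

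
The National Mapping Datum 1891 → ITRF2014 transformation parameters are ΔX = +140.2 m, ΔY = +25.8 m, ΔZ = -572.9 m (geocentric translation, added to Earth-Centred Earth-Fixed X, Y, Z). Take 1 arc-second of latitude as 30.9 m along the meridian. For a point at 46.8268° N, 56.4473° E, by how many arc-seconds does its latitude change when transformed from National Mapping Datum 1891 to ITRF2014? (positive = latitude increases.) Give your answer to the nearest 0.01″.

sin φ = 0.729289, cos φ = 0.684206, sin λ = 0.833378, cos λ = 0.552704.
North component: ΔN = −sin φ cos λ·ΔX − sin φ sin λ·ΔY + cos φ·ΔZ = −(0.729289)(0.552704)(140.2) − (0.729289)(0.833378)(25.8) + (0.684206)(-572.9) = -464.17 m.
1° of latitude spans 3600 × 30.90 = 111240 m, so Δφ = -464.17 / 111240 × 3600 = -15.022″.

Δφ = -15.02″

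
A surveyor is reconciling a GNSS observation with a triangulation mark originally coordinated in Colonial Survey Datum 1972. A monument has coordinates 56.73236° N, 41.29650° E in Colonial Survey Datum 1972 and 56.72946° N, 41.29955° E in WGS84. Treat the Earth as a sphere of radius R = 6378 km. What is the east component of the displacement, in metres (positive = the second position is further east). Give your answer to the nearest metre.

Δφ = 56.72946° − 56.73236° = -0.00290°; Δλ = 41.29955° − 41.29650° = +0.00305°.
1° along a meridian = πR/180 = 111317 m.
ΔN = Δφ × 111317 = -322.8 m; ΔE = Δλ × 111317 × cos(56.73236°) = +0.00305 × 111317 × 0.548551 = 186.2 m.

ΔE = 186 m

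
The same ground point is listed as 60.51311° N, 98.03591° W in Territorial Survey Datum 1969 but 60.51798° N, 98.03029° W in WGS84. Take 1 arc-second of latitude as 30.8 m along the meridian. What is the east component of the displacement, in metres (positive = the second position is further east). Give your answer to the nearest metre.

ΔE = 307 m

Δφ = 60.51798° − 60.51311° = +0.00487°; Δλ = -98.03029° − -98.03591° = +0.00562°.
1° of latitude = 3600 × 30.80 = 110880 m.
ΔN = Δφ × 110880 = 540.0 m; ΔE = Δλ × 110880 × cos(60.51311°) = +0.00562 × 110880 × 0.492224 = 306.7 m.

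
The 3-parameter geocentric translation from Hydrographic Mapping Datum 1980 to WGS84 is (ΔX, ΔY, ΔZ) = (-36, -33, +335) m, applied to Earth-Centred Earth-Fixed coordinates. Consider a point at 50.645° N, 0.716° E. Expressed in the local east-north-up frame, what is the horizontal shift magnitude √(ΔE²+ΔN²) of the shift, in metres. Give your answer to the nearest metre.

The local east axis at (φ, λ) is (−sin λ, cos λ, 0), so ΔE = −sin(0.716°)·(-36) + cos(0.716°)·(-33) = -32.55 m.
The local north axis is (−sin φ cos λ, −sin φ sin λ, cos φ), giving ΔN = 27.834 + 0.319 + 212.431 = 240.58 m.
Horizontal magnitude = √(ΔE² + ΔN²) = √((-32.55)² + 240.58²) = 242.78 m.

243 m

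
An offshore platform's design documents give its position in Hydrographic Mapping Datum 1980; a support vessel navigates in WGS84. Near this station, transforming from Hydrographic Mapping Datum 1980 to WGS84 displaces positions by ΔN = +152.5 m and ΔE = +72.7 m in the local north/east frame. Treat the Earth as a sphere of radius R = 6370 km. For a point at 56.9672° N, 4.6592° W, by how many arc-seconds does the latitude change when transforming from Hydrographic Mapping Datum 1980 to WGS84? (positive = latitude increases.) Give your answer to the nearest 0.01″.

On a sphere of radius R, 1 rad of latitude = R, so Δφ = ΔN / R = 152.5 / 6370000 = 2.3940e-05 rad = 4.938″.

Δφ = 4.94″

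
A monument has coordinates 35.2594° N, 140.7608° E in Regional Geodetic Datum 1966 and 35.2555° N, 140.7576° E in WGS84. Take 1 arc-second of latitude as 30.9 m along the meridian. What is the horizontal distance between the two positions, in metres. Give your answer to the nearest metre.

Δφ = 35.2555° − 35.2594° = -0.0039°; Δλ = 140.7576° − 140.7608° = -0.0032°.
1° of latitude = 3600 × 30.90 = 111240 m.
ΔN = Δφ × 111240 = -433.8 m; ΔE = Δλ × 111240 × cos(35.2594°) = -0.0032 × 111240 × 0.816547 = -290.7 m.
Distance = √(ΔE² + ΔN²) = √((-290.7)² + (-433.8)²) = 522.2 m.

522 m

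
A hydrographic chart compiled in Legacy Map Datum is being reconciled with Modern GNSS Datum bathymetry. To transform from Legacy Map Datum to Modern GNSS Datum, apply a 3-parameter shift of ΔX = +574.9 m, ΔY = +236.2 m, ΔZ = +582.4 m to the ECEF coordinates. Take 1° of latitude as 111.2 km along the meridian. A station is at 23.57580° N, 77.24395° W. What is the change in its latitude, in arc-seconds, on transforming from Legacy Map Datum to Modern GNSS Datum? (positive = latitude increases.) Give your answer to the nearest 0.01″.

sin φ = 0.399962, cos φ = 0.916532, sin λ = -0.975319, cos λ = 0.220800.
North component: ΔN = −sin φ cos λ·ΔX − sin φ sin λ·ΔY + cos φ·ΔZ = −(0.399962)(0.220800)(574.9) − (0.399962)(-0.975319)(236.2) + (0.916532)(582.4) = 575.16 m.
1° of latitude spans 111200 m, so Δφ = 575.16 / 111200 × 3600 = 18.620″.

Δφ = 18.62″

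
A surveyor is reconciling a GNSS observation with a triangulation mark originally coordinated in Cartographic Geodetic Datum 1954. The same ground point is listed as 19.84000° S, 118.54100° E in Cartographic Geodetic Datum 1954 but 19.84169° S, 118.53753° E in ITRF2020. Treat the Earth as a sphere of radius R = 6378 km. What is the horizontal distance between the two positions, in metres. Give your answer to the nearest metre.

Δφ = -19.84169° − -19.84000° = -0.00169°; Δλ = 118.53753° − 118.54100° = -0.00347°.
1° along a meridian = πR/180 = 111317 m.
ΔN = Δφ × 111317 = -188.1 m; ΔE = Δλ × 111317 × cos(-19.84000°) = -0.00347 × 111317 × 0.940644 = -363.3 m.
Distance = √(ΔE² + ΔN²) = √((-363.3)² + (-188.1)²) = 409.2 m.

409 m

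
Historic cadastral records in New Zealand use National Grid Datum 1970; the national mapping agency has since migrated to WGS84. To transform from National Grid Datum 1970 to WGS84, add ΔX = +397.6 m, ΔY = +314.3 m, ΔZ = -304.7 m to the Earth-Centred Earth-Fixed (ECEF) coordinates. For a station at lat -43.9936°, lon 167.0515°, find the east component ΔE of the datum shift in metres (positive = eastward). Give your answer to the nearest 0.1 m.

ΔE = -395.4 m

At φ = -43.9936°, λ = 167.0515°: sin φ = -0.694578, cos φ = 0.719417, sin λ = 0.224075, cos λ = -0.974572.
ΔE = −sin λ·ΔX + cos λ·ΔY = −(0.224075)·(397.6) + (-0.974572)·(314.3) = -395.40 m.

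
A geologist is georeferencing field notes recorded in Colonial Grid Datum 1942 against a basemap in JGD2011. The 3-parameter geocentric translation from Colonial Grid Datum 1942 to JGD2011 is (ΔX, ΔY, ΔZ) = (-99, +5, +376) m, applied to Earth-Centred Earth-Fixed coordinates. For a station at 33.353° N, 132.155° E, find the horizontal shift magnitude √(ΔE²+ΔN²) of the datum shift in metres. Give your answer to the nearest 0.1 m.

At φ = 33.353°, λ = 132.155°: sin φ = 0.549796, cos φ = 0.835299, sin λ = 0.741332, cos λ = -0.671139.
ΔE = −sin λ·ΔX + cos λ·ΔY = −(0.741332)·(-99) + (-0.671139)·(5) = 70.04 m.
ΔN = −sin φ cos λ·ΔX − sin φ sin λ·ΔY + cos φ·ΔZ = −(0.549796)(-0.671139)(-99) − (0.549796)(0.741332)(5) + (0.835299)(376) = 275.50 m.
Horizontal magnitude = √(ΔE² + ΔN²) = √(70.04² + 275.50²) = 284.27 m.

284.3 m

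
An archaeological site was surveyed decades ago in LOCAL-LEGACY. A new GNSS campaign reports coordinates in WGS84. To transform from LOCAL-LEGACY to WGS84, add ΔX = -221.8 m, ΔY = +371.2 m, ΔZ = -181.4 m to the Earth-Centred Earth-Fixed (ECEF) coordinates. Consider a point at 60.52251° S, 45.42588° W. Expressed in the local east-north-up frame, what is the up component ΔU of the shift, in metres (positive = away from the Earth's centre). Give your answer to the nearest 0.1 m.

ΔU = -48.8 m

At φ = -60.52251°, λ = -45.42588°: sin φ = -0.870549, cos φ = 0.492082, sin λ = -0.712343, cos λ = 0.701831.
ΔU = cos φ cos λ·ΔX + cos φ sin λ·ΔY + sin φ·ΔZ = (0.492082)(0.701831)(-221.8) + (0.492082)(-0.712343)(371.2) + (-0.870549)(-181.4) = -48.80 m.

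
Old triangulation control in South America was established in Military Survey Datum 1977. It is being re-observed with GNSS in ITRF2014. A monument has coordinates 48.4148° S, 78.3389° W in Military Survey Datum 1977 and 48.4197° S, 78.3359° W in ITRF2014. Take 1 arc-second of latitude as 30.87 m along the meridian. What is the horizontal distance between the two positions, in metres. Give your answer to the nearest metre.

588 m

Δφ = -48.4197° − -48.4148° = -0.0049°; Δλ = -78.3359° − -78.3389° = +0.0030°.
1° of latitude = 3600 × 30.87 = 111132 m.
ΔN = Δφ × 111132 = -544.5 m; ΔE = Δλ × 111132 × cos(-48.4148°) = +0.0030 × 111132 × 0.663733 = 221.3 m.
Distance = √(ΔE² + ΔN²) = √(221.3² + (-544.5)²) = 587.8 m.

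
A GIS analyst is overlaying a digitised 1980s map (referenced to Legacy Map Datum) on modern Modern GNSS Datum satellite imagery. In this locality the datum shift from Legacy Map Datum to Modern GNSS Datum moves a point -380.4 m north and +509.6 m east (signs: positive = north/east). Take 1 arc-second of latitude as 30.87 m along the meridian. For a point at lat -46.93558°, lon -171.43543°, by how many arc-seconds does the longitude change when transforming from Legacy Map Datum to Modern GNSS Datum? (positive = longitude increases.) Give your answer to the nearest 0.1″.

Δλ = 24.2″

At latitude -46.93558°, cos φ = 0.682820.
1″ of longitude at this latitude = 30.87 × cos φ = 21.0787 m, so Δλ = 509.6 / 21.0787 = 24.176″.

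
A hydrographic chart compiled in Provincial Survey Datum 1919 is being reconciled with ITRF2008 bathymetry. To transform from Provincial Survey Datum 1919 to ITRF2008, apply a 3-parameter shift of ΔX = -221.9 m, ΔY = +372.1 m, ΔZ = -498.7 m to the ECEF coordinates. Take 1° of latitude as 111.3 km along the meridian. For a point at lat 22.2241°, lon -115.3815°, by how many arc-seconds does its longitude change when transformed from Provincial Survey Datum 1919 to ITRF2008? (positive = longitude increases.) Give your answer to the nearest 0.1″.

sin φ = 0.378230, cos φ = 0.925712, sin λ = -0.903474, cos λ = -0.428643.
East component: ΔE = −sin λ·ΔX + cos λ·ΔY = −(-0.903474)(-221.9) + (-0.428643)(372.1) = -359.98 m.
1° of latitude spans 111300 m; at latitude φ, 1° of longitude spans that × cos φ = 103031.7 m, so Δλ = -359.98 / 103031.7 × 3600 = -12.578″.

Δλ = -12.6″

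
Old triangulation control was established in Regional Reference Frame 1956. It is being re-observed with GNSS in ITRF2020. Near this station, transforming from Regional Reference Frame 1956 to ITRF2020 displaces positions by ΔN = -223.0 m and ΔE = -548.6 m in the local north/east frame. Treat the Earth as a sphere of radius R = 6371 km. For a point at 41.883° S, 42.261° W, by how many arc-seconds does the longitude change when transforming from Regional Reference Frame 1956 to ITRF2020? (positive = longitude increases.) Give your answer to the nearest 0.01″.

At latitude -41.883°, cos φ = 0.744510.
One radian of longitude at latitude φ spans R cos φ, so Δλ = ΔE / (R cos φ) = -548.6 / (6371000 × 0.744510) = -1.1566e-04 rad = -23.856″.

Δλ = -23.86″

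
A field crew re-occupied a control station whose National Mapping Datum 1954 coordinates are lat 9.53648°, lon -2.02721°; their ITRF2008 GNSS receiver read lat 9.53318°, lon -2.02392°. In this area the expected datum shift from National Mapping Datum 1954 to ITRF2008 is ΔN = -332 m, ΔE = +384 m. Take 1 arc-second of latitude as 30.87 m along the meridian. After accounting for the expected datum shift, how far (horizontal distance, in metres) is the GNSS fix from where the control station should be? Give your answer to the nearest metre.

42 m

Observed coordinate differences: Δφ = -0.00330°, Δλ = +0.00329°.
Converting to metres (1° lat = 111132 m, cos φ = 0.986180): observed ΔN = -366.7 m, observed ΔE = 360.6 m.
Subtracting the expected shift leaves a residual of -366.7 − (-332) = -34.7 m north and 360.6 − (384) = -23.4 m east.
Residual distance = √((-34.7)² + (-23.4)²) = 41.9 m.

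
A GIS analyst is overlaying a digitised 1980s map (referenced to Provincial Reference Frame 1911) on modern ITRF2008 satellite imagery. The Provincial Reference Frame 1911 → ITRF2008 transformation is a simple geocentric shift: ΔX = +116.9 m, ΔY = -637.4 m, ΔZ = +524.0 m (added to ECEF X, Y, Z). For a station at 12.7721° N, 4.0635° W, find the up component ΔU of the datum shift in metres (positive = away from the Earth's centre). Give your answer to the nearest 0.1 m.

ΔU = 273.6 m

The local up (radial) axis is (cos φ cos λ, cos φ sin λ, sin φ), giving ΔU = 113.721 + 44.050 + 115.843 = 273.61 m.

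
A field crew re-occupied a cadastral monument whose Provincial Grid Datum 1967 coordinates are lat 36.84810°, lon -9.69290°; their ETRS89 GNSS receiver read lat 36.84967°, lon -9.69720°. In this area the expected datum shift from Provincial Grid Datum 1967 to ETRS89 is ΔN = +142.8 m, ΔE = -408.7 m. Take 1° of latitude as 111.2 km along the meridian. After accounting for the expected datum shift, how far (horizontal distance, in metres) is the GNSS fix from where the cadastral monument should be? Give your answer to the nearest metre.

41 m

Observed coordinate differences: Δφ = +0.00157°, Δλ = -0.00430°.
Converting to metres (1° lat = 111200 m, cos φ = 0.800228): observed ΔN = 174.6 m, observed ΔE = -382.6 m.
Subtracting the expected shift leaves a residual of 174.6 − (142.8) = 31.8 m north and -382.6 − (-408.7) = 26.1 m east.
Residual distance = √(31.8² + 26.1²) = 41.1 m.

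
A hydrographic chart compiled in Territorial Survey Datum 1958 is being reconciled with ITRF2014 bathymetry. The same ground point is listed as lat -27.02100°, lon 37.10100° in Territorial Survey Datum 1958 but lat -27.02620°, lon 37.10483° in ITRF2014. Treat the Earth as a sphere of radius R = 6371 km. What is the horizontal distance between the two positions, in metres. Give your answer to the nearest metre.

Δφ = -27.02620° − -27.02100° = -0.00520°; Δλ = 37.10483° − 37.10100° = +0.00383°.
1° along a meridian = πR/180 = 111195 m.
ΔN = Δφ × 111195 = -578.2 m; ΔE = Δλ × 111195 × cos(-27.02100°) = +0.00383 × 111195 × 0.890840 = 379.4 m.
Distance = √(ΔE² + ΔN²) = √(379.4² + (-578.2)²) = 691.6 m.

692 m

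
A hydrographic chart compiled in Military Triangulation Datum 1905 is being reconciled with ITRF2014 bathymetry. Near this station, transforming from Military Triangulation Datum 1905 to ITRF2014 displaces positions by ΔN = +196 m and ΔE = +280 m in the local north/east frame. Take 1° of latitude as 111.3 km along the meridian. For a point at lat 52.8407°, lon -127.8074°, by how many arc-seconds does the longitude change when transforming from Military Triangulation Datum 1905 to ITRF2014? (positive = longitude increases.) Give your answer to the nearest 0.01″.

Δλ = 14.99″

At latitude 52.8407°, cos φ = 0.604033.
1° of longitude at this latitude = 111.3 × cos φ = 67.23 km, so Δλ = 280.0 / 67228.9 = 0.0041649° = 14.994″.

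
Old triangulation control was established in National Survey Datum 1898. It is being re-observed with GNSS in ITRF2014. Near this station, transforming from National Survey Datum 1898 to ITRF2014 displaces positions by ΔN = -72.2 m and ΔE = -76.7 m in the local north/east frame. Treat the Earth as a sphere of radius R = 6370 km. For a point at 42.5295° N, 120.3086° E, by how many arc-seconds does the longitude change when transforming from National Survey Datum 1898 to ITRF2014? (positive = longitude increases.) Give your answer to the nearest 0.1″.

At latitude 42.5295°, cos φ = 0.736929.
One radian of longitude at latitude φ spans R cos φ, so Δλ = ΔE / (R cos φ) = -76.7 / (6370000 × 0.736929) = -1.6339e-05 rad = -3.370″.

Δλ = -3.4″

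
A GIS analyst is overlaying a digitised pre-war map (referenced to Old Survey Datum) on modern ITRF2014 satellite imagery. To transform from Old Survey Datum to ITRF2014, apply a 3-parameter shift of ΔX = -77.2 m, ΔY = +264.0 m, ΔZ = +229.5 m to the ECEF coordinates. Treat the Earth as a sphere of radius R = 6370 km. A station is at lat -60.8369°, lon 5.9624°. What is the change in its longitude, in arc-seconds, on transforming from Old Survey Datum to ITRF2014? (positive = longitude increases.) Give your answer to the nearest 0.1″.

sin φ = -0.873236, cos φ = 0.487297, sin λ = 0.103876, cos λ = 0.994590.
East component: ΔE = −sin λ·ΔX + cos λ·ΔY = −(0.103876)(-77.2) + (0.994590)(264.0) = 270.59 m.
1° of latitude spans πR/180 = 111177 m; at latitude φ, 1° of longitude spans that × cos φ = 54176.5 m, so Δλ = 270.59 / 54176.5 × 3600 = 17.981″.

Δλ = 18.0″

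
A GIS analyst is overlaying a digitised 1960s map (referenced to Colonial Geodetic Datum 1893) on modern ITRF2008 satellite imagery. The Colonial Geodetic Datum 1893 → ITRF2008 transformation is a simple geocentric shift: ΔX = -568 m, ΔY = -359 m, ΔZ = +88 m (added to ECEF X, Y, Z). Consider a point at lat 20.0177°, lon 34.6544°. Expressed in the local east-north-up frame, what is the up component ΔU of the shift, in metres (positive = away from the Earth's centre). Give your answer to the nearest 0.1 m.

ΔU = -600.7 m

At φ = 20.0177°, λ = 34.6544°: sin φ = 0.342310, cos φ = 0.939587, sin λ = 0.568625, cos λ = 0.822597.
ΔU = cos φ cos λ·ΔX + cos φ sin λ·ΔY + sin φ·ΔZ = (0.939587)(0.822597)(-568) + (0.939587)(0.568625)(-359) + (0.342310)(88) = -600.69 m.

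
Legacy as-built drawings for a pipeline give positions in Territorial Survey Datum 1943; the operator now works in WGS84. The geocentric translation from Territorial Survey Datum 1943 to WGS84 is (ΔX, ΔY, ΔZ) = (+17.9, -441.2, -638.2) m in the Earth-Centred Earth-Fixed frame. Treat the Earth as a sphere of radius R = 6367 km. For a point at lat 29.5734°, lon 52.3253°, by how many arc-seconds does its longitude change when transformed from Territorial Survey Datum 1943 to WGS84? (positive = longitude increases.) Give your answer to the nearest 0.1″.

Δλ = -10.6″

sin φ = 0.493538, cos φ = 0.869724, sin λ = 0.791493, cos λ = 0.611178.
East component: ΔE = −sin λ·ΔX + cos λ·ΔY = −(0.791493)(17.9) + (0.611178)(-441.2) = -283.82 m.
1° of latitude spans πR/180 = 111125 m; at latitude φ, 1° of longitude spans that × cos φ = 96648.2 m, so Δλ = -283.82 / 96648.2 × 3600 = -10.572″.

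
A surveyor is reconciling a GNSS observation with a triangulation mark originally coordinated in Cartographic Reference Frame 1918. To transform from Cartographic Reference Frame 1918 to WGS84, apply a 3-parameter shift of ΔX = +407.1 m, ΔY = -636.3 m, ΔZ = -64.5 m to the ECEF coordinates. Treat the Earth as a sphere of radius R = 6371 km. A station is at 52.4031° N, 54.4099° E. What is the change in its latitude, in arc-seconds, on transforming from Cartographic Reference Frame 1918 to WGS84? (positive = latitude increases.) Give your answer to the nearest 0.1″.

Δφ = 5.9″

sin φ = 0.792323, cos φ = 0.610102, sin λ = 0.813201, cos λ = 0.581982.
North component: ΔN = −sin φ cos λ·ΔX − sin φ sin λ·ΔY + cos φ·ΔZ = −(0.792323)(0.581982)(407.1) − (0.792323)(0.813201)(-636.3) + (0.610102)(-64.5) = 182.91 m.
1° of latitude spans πR/180 = 111195 m, so Δφ = 182.91 / 111195 × 3600 = 5.922″.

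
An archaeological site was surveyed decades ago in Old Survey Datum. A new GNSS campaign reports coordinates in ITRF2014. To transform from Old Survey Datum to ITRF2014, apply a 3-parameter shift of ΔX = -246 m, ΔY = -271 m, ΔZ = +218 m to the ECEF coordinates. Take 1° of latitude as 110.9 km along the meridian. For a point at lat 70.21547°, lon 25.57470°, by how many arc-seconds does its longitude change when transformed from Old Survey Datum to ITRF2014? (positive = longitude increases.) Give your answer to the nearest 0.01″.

Δλ = -13.26″

sin φ = 0.940972, cos φ = 0.338484, sin λ = 0.431687, cos λ = 0.902023.
East component: ΔE = −sin λ·ΔX + cos λ·ΔY = −(0.431687)(-246) + (0.902023)(-271) = -138.25 m.
1° of latitude spans 110900 m; at latitude φ, 1° of longitude spans that × cos φ = 37537.9 m, so Δλ = -138.25 / 37537.9 × 3600 = -13.259″.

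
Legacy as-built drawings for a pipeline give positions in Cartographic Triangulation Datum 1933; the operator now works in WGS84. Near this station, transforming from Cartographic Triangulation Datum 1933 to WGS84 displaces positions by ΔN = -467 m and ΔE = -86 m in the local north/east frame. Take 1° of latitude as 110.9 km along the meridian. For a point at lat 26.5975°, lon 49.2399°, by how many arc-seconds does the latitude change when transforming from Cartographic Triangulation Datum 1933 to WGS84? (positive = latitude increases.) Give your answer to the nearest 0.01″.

Δφ = -15.16″

1° of latitude = 110.9 km, so Δφ = -467.0 / 110900 = -0.0042110° = -15.160″.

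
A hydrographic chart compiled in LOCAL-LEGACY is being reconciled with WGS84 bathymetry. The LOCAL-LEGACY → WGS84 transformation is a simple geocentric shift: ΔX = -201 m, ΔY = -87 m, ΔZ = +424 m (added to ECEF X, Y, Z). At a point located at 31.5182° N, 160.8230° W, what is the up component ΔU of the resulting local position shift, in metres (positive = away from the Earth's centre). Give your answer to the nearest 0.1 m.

At φ = 31.5182°, λ = -160.8230°: sin φ = 0.522769, cos φ = 0.852474, sin λ = -0.328488, cos λ = -0.944508.
ΔU = cos φ cos λ·ΔX + cos φ sin λ·ΔY + sin φ·ΔZ = (0.852474)(-0.944508)(-201) + (0.852474)(-0.328488)(-87) + (0.522769)(424) = 407.86 m.

ΔU = 407.9 m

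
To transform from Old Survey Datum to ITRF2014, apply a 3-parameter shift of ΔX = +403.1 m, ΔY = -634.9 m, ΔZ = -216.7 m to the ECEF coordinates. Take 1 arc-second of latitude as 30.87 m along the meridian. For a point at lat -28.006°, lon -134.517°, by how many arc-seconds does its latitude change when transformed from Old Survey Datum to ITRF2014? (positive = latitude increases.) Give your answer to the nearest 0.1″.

sin φ = -0.469564, cos φ = 0.882898, sin λ = -0.713042, cos λ = -0.701121.
North component: ΔN = −sin φ cos λ·ΔX − sin φ sin λ·ΔY + cos φ·ΔZ = −(-0.469564)(-0.701121)(403.1) − (-0.469564)(-0.713042)(-634.9) + (0.882898)(-216.7) = -111.46 m.
1° of latitude spans 3600 × 30.87 = 111132 m, so Δφ = -111.46 / 111132 × 3600 = -3.611″.

Δφ = -3.6″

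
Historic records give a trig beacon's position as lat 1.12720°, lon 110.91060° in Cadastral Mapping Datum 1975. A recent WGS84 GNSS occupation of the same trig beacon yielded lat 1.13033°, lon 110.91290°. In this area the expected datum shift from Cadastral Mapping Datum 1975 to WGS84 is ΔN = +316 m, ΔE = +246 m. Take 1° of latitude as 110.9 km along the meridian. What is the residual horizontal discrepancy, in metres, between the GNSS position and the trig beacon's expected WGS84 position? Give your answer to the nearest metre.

32 m

Observed coordinate differences: Δφ = +0.00313°, Δλ = +0.00230°.
Converting to metres (1° lat = 110900 m, cos φ = 0.999806): observed ΔN = 347.1 m, observed ΔE = 255.0 m.
Subtracting the expected shift leaves a residual of 347.1 − (316) = 31.1 m north and 255.0 − (246) = 9.0 m east.
Residual distance = √(31.1² + 9.0²) = 32.4 m.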